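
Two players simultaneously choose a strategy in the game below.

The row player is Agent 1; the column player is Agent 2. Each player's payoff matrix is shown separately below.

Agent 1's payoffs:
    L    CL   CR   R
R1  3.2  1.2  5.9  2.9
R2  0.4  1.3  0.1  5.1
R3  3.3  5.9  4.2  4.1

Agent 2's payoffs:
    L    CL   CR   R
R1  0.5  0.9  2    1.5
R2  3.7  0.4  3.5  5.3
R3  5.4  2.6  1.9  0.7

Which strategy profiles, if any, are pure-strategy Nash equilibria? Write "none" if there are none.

Agent 1 against L: payoffs 3.2, 0.4, 3.3 → best response R3.
Agent 1 against CL: payoffs 1.2, 1.3, 5.9 → best response R3.
Agent 1 against CR: payoffs 5.9, 0.1, 4.2 → best response R1.
Agent 1 against R: payoffs 2.9, 5.1, 4.1 → best response R2.
Agent 2 against R1: payoffs 0.5, 0.9, 2, 1.5 → best response CR.
Agent 2 against R2: payoffs 3.7, 0.4, 3.5, 5.3 → best response R.
Agent 2 against R3: payoffs 5.4, 2.6, 1.9, 0.7 → best response L.
Mutual best responses: (R1, CR); (R2, R); (R3, L).

Pure-strategy Nash equilibria: (R1, CR); (R2, R); (R3, L)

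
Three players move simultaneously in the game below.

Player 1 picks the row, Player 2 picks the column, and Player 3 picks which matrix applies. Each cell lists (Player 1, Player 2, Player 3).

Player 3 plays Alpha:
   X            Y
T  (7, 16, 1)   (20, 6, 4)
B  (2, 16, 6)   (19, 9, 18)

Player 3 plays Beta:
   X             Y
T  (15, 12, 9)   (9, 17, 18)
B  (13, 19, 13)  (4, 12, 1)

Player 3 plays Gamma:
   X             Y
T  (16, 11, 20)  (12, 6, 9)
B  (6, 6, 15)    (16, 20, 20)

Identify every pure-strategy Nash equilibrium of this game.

Check each profile: it is a Nash equilibrium iff no player can strictly gain by switching unilaterally.
(T, X, Alpha): Player 3 can switch to Beta (1 → 9). Not NE.
(T, X, Beta): Player 2 can switch to Y (12 → 17). Not NE.
(T, X, Gamma): Player 1 gets 16, best alternative 6; Player 2 gets 11, best alternative 6; Player 3 gets 20, best alternative 9. No profitable deviation — NE.
(T, Y, Alpha): Player 2 can switch to X (6 → 16). Not NE.
(T, Y, Beta): Player 1 gets 9, best alternative 4; Player 2 gets 17, best alternative 12; Player 3 gets 18, best alternative 9. No profitable deviation — NE.
(T, Y, Gamma): Player 1 can switch to B (12 → 16). Not NE.
(B, X, Alpha): Player 1 can switch to T (2 → 7). Not NE.
(B, X, Beta): Player 1 can switch to T (13 → 15). Not NE.
(B, Y, Gamma): Player 1 gets 16, best alternative 12; Player 2 gets 20, best alternative 6; Player 3 gets 20, best alternative 18. No profitable deviation — NE.
(The remaining 3 profiles each have a profitable deviation by the same check.)

Pure-strategy Nash equilibria: (T, X, Gamma) and (T, Y, Beta) and (B, Y, Gamma)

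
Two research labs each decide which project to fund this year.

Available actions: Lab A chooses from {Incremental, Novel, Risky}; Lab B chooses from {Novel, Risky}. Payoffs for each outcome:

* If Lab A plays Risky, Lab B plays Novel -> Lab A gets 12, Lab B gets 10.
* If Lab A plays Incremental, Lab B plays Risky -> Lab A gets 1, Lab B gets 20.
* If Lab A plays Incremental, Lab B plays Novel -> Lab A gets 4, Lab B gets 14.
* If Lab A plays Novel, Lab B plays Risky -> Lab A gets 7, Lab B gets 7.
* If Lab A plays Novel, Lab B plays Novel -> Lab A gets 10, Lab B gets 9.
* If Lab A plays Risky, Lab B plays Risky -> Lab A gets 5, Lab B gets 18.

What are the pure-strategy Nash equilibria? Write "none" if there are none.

Check each profile: it is a Nash equilibrium iff no player can strictly gain by switching unilaterally.
(Incremental, Novel): Lab A can switch to Novel (4 → 10). Not NE.
(Incremental, Risky): Lab A can switch to Novel (1 → 7). Not NE.
(Novel, Novel): Lab A can switch to Risky (10 → 12). Not NE.
(Novel, Risky): Lab B can switch to Novel (7 → 9). Not NE.
(Risky, Novel): Lab B can switch to Risky (10 → 18). Not NE.
(Risky, Risky): Lab A can switch to Novel (5 → 7). Not NE.

This game has no pure Nash equilibrium.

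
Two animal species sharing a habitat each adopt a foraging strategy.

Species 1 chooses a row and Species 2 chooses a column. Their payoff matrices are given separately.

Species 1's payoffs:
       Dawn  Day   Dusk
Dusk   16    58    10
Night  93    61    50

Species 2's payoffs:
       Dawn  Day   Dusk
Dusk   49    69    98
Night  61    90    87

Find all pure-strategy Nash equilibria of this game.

The unique pure-strategy Nash equilibrium is (Night, Day).

Species 1 against Dawn: payoffs 16, 93 → best response Night.
Species 1 against Day: payoffs 58, 61 → best response Night.
Species 1 against Dusk: payoffs 10, 50 → best response Night.
Species 2 against Dusk: payoffs 49, 69, 98 → best response Dusk.
Species 2 against Night: payoffs 61, 90, 87 → best response Day.
Mutual best responses: (Night, Day).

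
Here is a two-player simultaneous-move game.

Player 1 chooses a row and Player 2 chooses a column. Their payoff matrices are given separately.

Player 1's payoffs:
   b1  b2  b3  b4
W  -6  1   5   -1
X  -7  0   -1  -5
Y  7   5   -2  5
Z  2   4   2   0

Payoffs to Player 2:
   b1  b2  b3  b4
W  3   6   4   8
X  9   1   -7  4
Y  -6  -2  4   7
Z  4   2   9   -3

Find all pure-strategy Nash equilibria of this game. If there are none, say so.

For each strategy profile, look for a profitable unilateral deviation.
(W, b1): Player 1 can switch to Y (-6 → 7). Not NE.
(W, b2): Player 1 can switch to Y (1 → 5). Not NE.
(W, b3): Player 2 can switch to b2 (4 → 6). Not NE.
(W, b4): Player 1 can switch to Y (-1 → 5). Not NE.
(X, b1): Player 1 can switch to W (-7 → -6). Not NE.
(X, b2): Player 1 can switch to W (0 → 1). Not NE.
(X, b3): Player 1 can switch to W (-1 → 5). Not NE.
(X, b4): Player 1 can switch to W (-5 → -1). Not NE.
(Y, b1): Player 2 can switch to b2 (-6 → -2). Not NE.
(Y, b2): Player 2 can switch to b3 (-2 → 4). Not NE.
(Y, b4): Player 1 gets 5, best alternative 0; Player 2 gets 7, best alternative 4. No profitable deviation — NE.
(The remaining 5 profiles each have a profitable deviation by the same check.)

The unique pure-strategy Nash equilibrium is (Y, b4).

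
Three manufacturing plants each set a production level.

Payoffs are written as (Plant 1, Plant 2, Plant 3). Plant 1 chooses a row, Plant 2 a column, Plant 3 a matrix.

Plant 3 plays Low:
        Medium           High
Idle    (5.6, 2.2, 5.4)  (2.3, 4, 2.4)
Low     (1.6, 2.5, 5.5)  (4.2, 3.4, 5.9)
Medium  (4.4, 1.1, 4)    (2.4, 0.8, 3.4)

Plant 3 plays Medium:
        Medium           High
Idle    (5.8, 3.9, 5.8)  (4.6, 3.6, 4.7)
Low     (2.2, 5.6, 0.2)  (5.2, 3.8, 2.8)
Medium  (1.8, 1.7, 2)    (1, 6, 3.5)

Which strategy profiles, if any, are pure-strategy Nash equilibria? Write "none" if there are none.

(Idle, Medium, Low): Plant 2 can switch to High (2.2 → 4). Not NE.
(Idle, Medium, Medium): Plant 1 gets 5.8, best alternative 2.2; Plant 2 gets 3.9, best alternative 3.6; Plant 3 gets 5.8, best alternative 5.4. No profitable deviation — NE.
(Idle, High, Low): Plant 1 can switch to Low (2.3 → 4.2). Not NE.
(Idle, High, Medium): Plant 1 can switch to Low (4.6 → 5.2). Not NE.
(Low, Medium, Low): Plant 1 can switch to Idle (1.6 → 5.6). Not NE.
(Low, Medium, Medium): Plant 1 can switch to Idle (2.2 → 5.8). Not NE.
(Low, High, Low): Plant 1 gets 4.2, best alternative 2.4; Plant 2 gets 3.4, best alternative 2.5; Plant 3 gets 5.9, best alternative 2.8. No profitable deviation — NE.
(Low, High, Medium): Plant 2 can switch to Medium (3.8 → 5.6). Not NE.
(Medium, Medium, Low): Plant 1 can switch to Idle (4.4 → 5.6). Not NE.
(Medium, Medium, Medium): Plant 1 can switch to Idle (1.8 → 5.8). Not NE.
(Medium, High, Low): Plant 1 can switch to Low (2.4 → 4.2). Not NE.
(Medium, High, Medium): Plant 1 can switch to Idle (1 → 4.6). Not NE.

The pure Nash equilibria are (Idle, Medium, Medium) and (Low, High, Low).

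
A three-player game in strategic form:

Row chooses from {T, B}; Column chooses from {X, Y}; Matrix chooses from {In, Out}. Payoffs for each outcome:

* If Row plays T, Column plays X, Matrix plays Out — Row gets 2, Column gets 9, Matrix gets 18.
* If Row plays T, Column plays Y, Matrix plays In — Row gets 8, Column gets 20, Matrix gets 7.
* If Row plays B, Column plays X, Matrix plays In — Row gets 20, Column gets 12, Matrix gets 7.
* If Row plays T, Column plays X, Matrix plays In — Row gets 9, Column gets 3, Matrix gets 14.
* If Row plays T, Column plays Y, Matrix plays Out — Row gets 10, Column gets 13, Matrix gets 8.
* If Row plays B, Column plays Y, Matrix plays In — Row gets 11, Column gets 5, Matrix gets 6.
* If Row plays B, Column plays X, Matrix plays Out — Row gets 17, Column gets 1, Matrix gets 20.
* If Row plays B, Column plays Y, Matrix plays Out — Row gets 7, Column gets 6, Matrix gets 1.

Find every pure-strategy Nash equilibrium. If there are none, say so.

(T, Y, Out)

(T, X, In): Row can switch to B (9 → 20). Not NE.
(T, X, Out): Row can switch to B (2 → 17). Not NE.
(T, Y, In): Row can switch to B (8 → 11). Not NE.
(T, Y, Out): Row gets 10, best alternative 7; Column gets 13, best alternative 9; Matrix gets 8, best alternative 7. No profitable deviation — NE.
(B, X, In): Matrix can switch to Out (7 → 20). Not NE.
(B, X, Out): Column can switch to Y (1 → 6). Not NE.
(B, Y, In): Column can switch to X (5 → 12). Not NE.
(The remaining 1 profile has a profitable deviation by the same check.)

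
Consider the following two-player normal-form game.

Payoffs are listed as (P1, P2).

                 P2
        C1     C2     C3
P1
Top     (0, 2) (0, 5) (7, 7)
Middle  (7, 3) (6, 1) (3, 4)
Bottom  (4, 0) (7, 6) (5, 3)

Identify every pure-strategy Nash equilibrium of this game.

(Top, C1): P1 can switch to Middle (0 → 7). Not NE.
(Top, C2): P1 can switch to Middle (0 → 6). Not NE.
(Top, C3): P1 gets 7, best alternative 5; P2 gets 7, best alternative 5. No profitable deviation — NE.
(Middle, C1): P2 can switch to C3 (3 → 4). Not NE.
(Middle, C2): P1 can switch to Bottom (6 → 7). Not NE.
(Middle, C3): P1 can switch to Top (3 → 7). Not NE.
(Bottom, C1): P1 can switch to Middle (4 → 7). Not NE.
(Bottom, C2): P1 gets 7, best alternative 6; P2 gets 6, best alternative 3. No profitable deviation — NE.
(The remaining 1 profile has a profitable deviation by the same check.)

The pure Nash equilibria are (Top, C3), (Bottom, C2).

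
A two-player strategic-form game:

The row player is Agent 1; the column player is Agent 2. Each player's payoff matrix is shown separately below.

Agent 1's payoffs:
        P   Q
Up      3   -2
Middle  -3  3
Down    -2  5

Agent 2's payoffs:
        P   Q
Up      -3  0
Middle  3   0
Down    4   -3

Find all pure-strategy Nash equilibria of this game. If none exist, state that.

Agent 1 against P: payoffs 3, -3, -2 → best response Up.
Agent 1 against Q: payoffs -2, 3, 5 → best response Down.
Agent 2 against Up: payoffs -3, 0 → best response Q.
Agent 2 against Middle: payoffs 3, 0 → best response P.
Agent 2 against Down: payoffs 4, -3 → best response P.
No profile is a mutual best response for all players.

This game has no pure Nash equilibrium.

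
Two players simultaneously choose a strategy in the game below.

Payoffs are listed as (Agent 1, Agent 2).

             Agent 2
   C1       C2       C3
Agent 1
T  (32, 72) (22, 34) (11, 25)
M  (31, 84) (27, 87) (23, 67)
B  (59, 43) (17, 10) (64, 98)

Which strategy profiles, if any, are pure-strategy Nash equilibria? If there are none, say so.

For each strategy profile, look for a profitable unilateral deviation.
(T, C1): Agent 1 can switch to B (32 → 59). Not NE.
(T, C2): Agent 1 can switch to M (22 → 27). Not NE.
(T, C3): Agent 1 can switch to M (11 → 23). Not NE.
(M, C1): Agent 1 can switch to T (31 → 32). Not NE.
(M, C2): Agent 1 gets 27, best alternative 22; Agent 2 gets 87, best alternative 84. No profitable deviation — NE.
(M, C3): Agent 1 can switch to B (23 → 64). Not NE.
(B, C1): Agent 2 can switch to C3 (43 → 98). Not NE.
(B, C2): Agent 1 can switch to T (17 → 22). Not NE.
(B, C3): Agent 1 gets 64, best alternative 23; Agent 2 gets 98, best alternative 43. No profitable deviation — NE.

(M, C2) and (B, C3)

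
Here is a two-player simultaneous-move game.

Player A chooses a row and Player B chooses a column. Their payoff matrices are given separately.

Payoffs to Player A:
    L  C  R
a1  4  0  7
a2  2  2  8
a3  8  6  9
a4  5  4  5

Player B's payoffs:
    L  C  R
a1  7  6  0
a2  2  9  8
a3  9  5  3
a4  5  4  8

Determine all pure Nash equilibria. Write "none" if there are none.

Player A against L: payoffs 4, 2, 8, 5 → best response a3.
Player A against C: payoffs 0, 2, 6, 4 → best response a3.
Player A against R: payoffs 7, 8, 9, 5 → best response a3.
Player B against a1: payoffs 7, 6, 0 → best response L.
Player B against a2: payoffs 2, 9, 8 → best response C.
Player B against a3: payoffs 9, 5, 3 → best response L.
Player B against a4: payoffs 5, 4, 8 → best response R.
Mutual best responses: (a3, L).

(a3, L)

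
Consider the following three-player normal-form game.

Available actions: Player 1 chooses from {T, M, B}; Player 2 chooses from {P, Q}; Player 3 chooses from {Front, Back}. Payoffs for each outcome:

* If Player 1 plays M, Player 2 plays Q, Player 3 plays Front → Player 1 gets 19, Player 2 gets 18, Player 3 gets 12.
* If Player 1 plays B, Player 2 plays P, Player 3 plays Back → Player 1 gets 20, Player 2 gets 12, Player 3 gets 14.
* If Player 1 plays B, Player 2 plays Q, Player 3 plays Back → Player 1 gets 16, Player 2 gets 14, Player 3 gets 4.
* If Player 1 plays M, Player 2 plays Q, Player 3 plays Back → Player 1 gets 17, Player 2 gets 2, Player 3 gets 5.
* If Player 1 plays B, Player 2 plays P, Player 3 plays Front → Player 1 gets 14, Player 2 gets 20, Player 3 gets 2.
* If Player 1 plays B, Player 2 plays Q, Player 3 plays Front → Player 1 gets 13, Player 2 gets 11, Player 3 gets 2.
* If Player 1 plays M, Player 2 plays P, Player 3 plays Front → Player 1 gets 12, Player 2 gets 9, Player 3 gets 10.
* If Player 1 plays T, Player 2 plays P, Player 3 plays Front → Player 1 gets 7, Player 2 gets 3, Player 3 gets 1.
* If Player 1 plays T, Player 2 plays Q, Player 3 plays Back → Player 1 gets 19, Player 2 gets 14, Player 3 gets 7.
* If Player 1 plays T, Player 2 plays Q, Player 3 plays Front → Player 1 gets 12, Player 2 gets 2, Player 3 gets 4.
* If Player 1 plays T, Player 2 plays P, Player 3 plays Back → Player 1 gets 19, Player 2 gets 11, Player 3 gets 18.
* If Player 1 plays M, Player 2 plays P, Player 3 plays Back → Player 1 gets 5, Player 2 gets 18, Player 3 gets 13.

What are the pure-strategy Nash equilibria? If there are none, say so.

The pure Nash equilibria are (T, Q, Back); (M, Q, Front).

Player 1 against (P, Front): payoffs 7, 12, 14 → best response B.
Player 1 against (P, Back): payoffs 19, 5, 20 → best response B.
Player 1 against (Q, Front): payoffs 12, 19, 13 → best response M.
Player 1 against (Q, Back): payoffs 19, 17, 16 → best response T.
Player 2 against (T, Front): payoffs 3, 2 → best response P.
Player 2 against (T, Back): payoffs 11, 14 → best response Q.
Player 2 against (M, Front): payoffs 9, 18 → best response Q.
Player 2 against (M, Back): payoffs 18, 2 → best response P.
Player 2 against (B, Front): payoffs 20, 11 → best response P.
Player 2 against (B, Back): payoffs 12, 14 → best response Q.
Player 3 against (T, P): payoffs 1, 18 → best response Back.
Player 3 against (T, Q): payoffs 4, 7 → best response Back.
Player 3 against (M, P): payoffs 10, 13 → best response Back.
Player 3 against (M, Q): payoffs 12, 5 → best response Front.
Player 3 against (B, P): payoffs 2, 14 → best response Back.
Player 3 against (B, Q): payoffs 2, 4 → best response Back.
Mutual best responses: (T, Q, Back); (M, Q, Front).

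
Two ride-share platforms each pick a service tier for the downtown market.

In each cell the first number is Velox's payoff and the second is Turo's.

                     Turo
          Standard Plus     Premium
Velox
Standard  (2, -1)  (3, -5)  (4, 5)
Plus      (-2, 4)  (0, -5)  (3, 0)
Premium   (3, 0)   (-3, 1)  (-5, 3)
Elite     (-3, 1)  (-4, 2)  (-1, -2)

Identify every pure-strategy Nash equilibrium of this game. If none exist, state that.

Velox against Standard: payoffs 2, -2, 3, -3 → best response Premium.
Velox against Plus: payoffs 3, 0, -3, -4 → best response Standard.
Velox against Premium: payoffs 4, 3, -5, -1 → best response Standard.
Turo against Standard: payoffs -1, -5, 5 → best response Premium.
Turo against Plus: payoffs 4, -5, 0 → best response Standard.
Turo against Premium: payoffs 0, 1, 3 → best response Premium.
Turo against Elite: payoffs 1, 2, -2 → best response Plus.
Mutual best responses: (Standard, Premium).

Pure NE: (Standard, Premium)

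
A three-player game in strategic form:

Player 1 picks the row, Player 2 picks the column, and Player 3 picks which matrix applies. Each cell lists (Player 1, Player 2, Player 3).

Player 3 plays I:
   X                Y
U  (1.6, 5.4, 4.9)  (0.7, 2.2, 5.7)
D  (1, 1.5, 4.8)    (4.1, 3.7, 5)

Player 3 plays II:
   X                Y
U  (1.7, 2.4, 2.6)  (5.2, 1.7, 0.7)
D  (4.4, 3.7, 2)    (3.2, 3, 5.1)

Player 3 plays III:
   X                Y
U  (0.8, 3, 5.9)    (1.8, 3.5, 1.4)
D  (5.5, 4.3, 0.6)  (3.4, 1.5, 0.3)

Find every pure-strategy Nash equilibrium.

No pure-strategy Nash equilibrium.

Player 1 against (X, I): payoffs 1.6, 1 → best response U.
Player 1 against (X, II): payoffs 1.7, 4.4 → best response D.
Player 1 against (X, III): payoffs 0.8, 5.5 → best response D.
Player 1 against (Y, I): payoffs 0.7, 4.1 → best response D.
Player 1 against (Y, II): payoffs 5.2, 3.2 → best response U.
Player 1 against (Y, III): payoffs 1.8, 3.4 → best response D.
Player 2 against (U, I): payoffs 5.4, 2.2 → best response X.
Player 2 against (U, II): payoffs 2.4, 1.7 → best response X.
Player 2 against (U, III): payoffs 3, 3.5 → best response Y.
Player 2 against (D, I): payoffs 1.5, 3.7 → best response Y.
Player 2 against (D, II): payoffs 3.7, 3 → best response X.
Player 2 against (D, III): payoffs 4.3, 1.5 → best response X.
Player 3 against (U, X): payoffs 4.9, 2.6, 5.9 → best response III.
Player 3 against (U, Y): payoffs 5.7, 0.7, 1.4 → best response I.
Player 3 against (D, X): payoffs 4.8, 2, 0.6 → best response I.
Player 3 against (D, Y): payoffs 5, 5.1, 0.3 → best response II.
No profile is a mutual best response for all players.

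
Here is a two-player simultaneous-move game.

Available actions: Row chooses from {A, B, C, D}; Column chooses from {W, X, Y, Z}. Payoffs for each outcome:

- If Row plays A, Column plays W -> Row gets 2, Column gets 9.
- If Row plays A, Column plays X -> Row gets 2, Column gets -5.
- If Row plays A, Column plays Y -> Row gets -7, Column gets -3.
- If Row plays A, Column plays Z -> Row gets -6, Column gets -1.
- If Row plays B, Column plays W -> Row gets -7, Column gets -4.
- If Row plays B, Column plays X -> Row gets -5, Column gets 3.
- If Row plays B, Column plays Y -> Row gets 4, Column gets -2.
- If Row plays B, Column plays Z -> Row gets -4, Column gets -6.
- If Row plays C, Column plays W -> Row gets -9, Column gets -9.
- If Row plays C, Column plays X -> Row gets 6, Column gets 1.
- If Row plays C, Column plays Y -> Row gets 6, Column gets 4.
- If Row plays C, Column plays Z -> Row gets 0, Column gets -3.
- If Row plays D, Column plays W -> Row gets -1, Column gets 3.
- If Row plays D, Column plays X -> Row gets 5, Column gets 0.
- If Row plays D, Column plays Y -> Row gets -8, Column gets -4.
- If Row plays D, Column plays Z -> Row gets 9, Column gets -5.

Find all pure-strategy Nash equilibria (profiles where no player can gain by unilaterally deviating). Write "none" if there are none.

Check each profile: it is a Nash equilibrium iff no player can strictly gain by switching unilaterally.
(A, W): Row gets 2, best alternative -1; Column gets 9, best alternative -1. No profitable deviation — NE.
(A, X): Row can switch to C (2 → 6). Not NE.
(A, Y): Row can switch to B (-7 → 4). Not NE.
(A, Z): Row can switch to B (-6 → -4). Not NE.
(B, W): Row can switch to A (-7 → 2). Not NE.
(B, X): Row can switch to A (-5 → 2). Not NE.
(B, Y): Row can switch to C (4 → 6). Not NE.
(B, Z): Row can switch to C (-4 → 0). Not NE.
(C, W): Row can switch to A (-9 → 2). Not NE.
(C, X): Column can switch to Y (1 → 4). Not NE.
(C, Y): Row gets 6, best alternative 4; Column gets 4, best alternative 1. No profitable deviation — NE.
(C, Z): Row can switch to D (0 → 9). Not NE.
(D, W): Row can switch to A (-1 → 2). Not NE.
(D, X): Row can switch to C (5 → 6). Not NE.
(The remaining 2 profiles each have a profitable deviation by the same check.)

Pure-strategy Nash equilibria: (A, W), (C, Y)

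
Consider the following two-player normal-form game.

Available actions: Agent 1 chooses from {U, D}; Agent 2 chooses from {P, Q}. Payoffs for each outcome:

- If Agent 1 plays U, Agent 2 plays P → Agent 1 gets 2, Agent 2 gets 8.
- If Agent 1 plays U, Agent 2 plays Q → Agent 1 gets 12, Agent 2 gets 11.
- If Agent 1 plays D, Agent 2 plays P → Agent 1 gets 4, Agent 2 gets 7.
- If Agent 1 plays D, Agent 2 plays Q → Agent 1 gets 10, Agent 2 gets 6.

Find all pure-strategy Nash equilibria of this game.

The pure Nash equilibria are (U, Q) and (D, P).

(U, P): Agent 1 can switch to D (2 → 4). Not NE.
(U, Q): Agent 1 gets 12, best alternative 10; Agent 2 gets 11, best alternative 8. No profitable deviation — NE.
(D, P): Agent 1 gets 4, best alternative 2; Agent 2 gets 7, best alternative 6. No profitable deviation — NE.
(D, Q): Agent 1 can switch to U (10 → 12). Not NE.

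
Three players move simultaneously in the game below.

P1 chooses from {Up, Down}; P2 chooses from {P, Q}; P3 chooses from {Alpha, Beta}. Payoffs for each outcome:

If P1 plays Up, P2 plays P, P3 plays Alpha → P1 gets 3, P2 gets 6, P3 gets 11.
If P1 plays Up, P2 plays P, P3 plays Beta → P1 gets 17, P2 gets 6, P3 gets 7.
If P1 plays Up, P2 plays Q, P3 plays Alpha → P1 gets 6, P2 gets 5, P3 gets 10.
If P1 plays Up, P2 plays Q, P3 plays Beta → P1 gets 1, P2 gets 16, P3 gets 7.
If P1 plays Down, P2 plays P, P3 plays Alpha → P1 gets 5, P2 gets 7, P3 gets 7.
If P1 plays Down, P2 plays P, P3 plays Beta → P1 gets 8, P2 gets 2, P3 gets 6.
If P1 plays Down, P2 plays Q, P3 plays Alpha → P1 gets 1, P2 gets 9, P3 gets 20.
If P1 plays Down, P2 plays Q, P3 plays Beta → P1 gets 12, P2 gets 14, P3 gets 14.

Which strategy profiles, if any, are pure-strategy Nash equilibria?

P1 against (P, Alpha): payoffs 3, 5 → best response Down.
P1 against (P, Beta): payoffs 17, 8 → best response Up.
P1 against (Q, Alpha): payoffs 6, 1 → best response Up.
P1 against (Q, Beta): payoffs 1, 12 → best response Down.
P2 against (Up, Alpha): payoffs 6, 5 → best response P.
P2 against (Up, Beta): payoffs 6, 16 → best response Q.
P2 against (Down, Alpha): payoffs 7, 9 → best response Q.
P2 against (Down, Beta): payoffs 2, 14 → best response Q.
P3 against (Up, P): payoffs 11, 7 → best response Alpha.
P3 against (Up, Q): payoffs 10, 7 → best response Alpha.
P3 against (Down, P): payoffs 7, 6 → best response Alpha.
P3 against (Down, Q): payoffs 20, 14 → best response Alpha.
No profile is a mutual best response for all players.

This game has no pure Nash equilibrium.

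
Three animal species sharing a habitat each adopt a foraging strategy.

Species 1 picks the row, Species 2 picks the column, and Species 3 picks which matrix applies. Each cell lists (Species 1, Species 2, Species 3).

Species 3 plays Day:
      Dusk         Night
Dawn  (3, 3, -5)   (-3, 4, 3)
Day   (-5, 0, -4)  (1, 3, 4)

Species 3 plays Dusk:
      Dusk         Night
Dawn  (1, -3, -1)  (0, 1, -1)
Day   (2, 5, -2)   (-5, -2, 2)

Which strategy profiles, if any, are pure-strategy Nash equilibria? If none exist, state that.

The pure Nash equilibria are (Day, Dusk, Dusk); (Day, Night, Day).

Check each profile: it is a Nash equilibrium iff no player can strictly gain by switching unilaterally.
(Dawn, Dusk, Day): Species 2 can switch to Night (3 → 4). Not NE.
(Dawn, Dusk, Dusk): Species 1 can switch to Day (1 → 2). Not NE.
(Dawn, Night, Day): Species 1 can switch to Day (-3 → 1). Not NE.
(Dawn, Night, Dusk): Species 3 can switch to Day (-1 → 3). Not NE.
(Day, Dusk, Day): Species 1 can switch to Dawn (-5 → 3). Not NE.
(Day, Dusk, Dusk): Species 1 gets 2, best alternative 1; Species 2 gets 5, best alternative -2; Species 3 gets -2, best alternative -4. No profitable deviation — NE.
(Day, Night, Day): Species 1 gets 1, best alternative -3; Species 2 gets 3, best alternative 0; Species 3 gets 4, best alternative 2. No profitable deviation — NE.
(Day, Night, Dusk): Species 1 can switch to Dawn (-5 → 0). Not NE.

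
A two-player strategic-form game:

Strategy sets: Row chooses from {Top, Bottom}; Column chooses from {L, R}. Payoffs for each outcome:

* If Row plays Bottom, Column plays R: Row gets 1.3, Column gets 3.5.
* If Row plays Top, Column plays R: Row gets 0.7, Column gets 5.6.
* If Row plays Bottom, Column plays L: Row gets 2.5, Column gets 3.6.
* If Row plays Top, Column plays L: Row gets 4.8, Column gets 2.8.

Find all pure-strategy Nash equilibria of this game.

none

Mark each player's best response to every combination of opponents' strategies; a profile where every player is best-responding is a pure Nash equilibrium.
Row against L: payoffs 4.8, 2.5 → best response Top.
Row against R: payoffs 0.7, 1.3 → best response Bottom.
Column against Top: payoffs 2.8, 5.6 → best response R.
Column against Bottom: payoffs 3.6, 3.5 → best response L.
No profile is a mutual best response for all players.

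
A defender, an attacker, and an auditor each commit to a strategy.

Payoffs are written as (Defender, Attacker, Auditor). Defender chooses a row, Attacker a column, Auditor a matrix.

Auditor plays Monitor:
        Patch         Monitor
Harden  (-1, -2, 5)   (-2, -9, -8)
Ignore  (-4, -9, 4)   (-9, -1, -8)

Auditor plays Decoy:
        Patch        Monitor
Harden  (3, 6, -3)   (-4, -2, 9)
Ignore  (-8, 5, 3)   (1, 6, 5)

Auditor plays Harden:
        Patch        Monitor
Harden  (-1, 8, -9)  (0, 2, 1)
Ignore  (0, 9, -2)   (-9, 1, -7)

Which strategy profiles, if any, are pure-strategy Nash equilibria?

Pure-strategy Nash equilibria: (Harden, Patch, Monitor), (Ignore, Monitor, Decoy)

(Harden, Patch, Monitor): Defender gets -1, best alternative -4; Attacker gets -2, best alternative -9; Auditor gets 5, best alternative -3. No profitable deviation — NE.
(Harden, Patch, Decoy): Auditor can switch to Monitor (-3 → 5). Not NE.
(Harden, Patch, Harden): Defender can switch to Ignore (-1 → 0). Not NE.
(Harden, Monitor, Monitor): Attacker can switch to Patch (-9 → -2). Not NE.
(Harden, Monitor, Decoy): Defender can switch to Ignore (-4 → 1). Not NE.
(Harden, Monitor, Harden): Attacker can switch to Patch (2 → 8). Not NE.
(Ignore, Patch, Monitor): Defender can switch to Harden (-4 → -1). Not NE.
(Ignore, Patch, Decoy): Defender can switch to Harden (-8 → 3). Not NE.
(Ignore, Patch, Harden): Auditor can switch to Monitor (-2 → 4). Not NE.
(Ignore, Monitor, Monitor): Defender can switch to Harden (-9 → -2). Not NE.
(Ignore, Monitor, Decoy): Defender gets 1, best alternative -4; Attacker gets 6, best alternative 5; Auditor gets 5, best alternative -7. No profitable deviation — NE.
(Ignore, Monitor, Harden): Defender can switch to Harden (-9 → 0). Not NE.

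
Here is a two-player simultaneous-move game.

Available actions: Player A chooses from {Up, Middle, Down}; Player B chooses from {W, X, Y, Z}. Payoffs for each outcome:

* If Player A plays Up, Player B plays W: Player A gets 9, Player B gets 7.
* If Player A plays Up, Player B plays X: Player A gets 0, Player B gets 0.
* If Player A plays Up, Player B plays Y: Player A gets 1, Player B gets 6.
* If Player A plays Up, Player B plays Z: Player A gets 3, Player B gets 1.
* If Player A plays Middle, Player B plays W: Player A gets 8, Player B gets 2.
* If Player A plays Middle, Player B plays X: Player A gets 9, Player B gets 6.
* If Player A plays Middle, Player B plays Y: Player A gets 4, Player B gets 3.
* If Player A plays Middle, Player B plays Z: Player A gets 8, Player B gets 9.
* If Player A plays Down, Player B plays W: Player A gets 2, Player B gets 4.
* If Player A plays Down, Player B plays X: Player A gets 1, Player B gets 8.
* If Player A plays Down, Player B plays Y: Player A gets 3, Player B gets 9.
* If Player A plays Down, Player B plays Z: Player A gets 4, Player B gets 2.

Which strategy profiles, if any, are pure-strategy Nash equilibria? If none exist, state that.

For each strategy profile, look for a profitable unilateral deviation.
(Up, W): Player A gets 9, best alternative 8; Player B gets 7, best alternative 6. No profitable deviation — NE.
(Up, X): Player A can switch to Middle (0 → 9). Not NE.
(Up, Y): Player A can switch to Middle (1 → 4). Not NE.
(Up, Z): Player A can switch to Middle (3 → 8). Not NE.
(Middle, W): Player A can switch to Up (8 → 9). Not NE.
(Middle, X): Player B can switch to Z (6 → 9). Not NE.
(Middle, Y): Player B can switch to X (3 → 6). Not NE.
(Middle, Z): Player A gets 8, best alternative 4; Player B gets 9, best alternative 6. No profitable deviation — NE.
(Down, W): Player A can switch to Up (2 → 9). Not NE.
(Down, X): Player A can switch to Middle (1 → 9). Not NE.
(Down, Y): Player A can switch to Middle (3 → 4). Not NE.
(Down, Z): Player A can switch to Middle (4 → 8). Not NE.

Pure-strategy Nash equilibria: (Up, W) and (Middle, Z)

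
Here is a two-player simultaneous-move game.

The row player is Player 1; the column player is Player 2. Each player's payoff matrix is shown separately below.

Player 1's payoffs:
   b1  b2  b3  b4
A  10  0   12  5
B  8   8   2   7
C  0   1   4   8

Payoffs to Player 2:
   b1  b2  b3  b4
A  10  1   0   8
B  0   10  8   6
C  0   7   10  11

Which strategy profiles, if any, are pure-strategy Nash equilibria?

Mark each player's best response to every combination of opponents' strategies; a profile where every player is best-responding is a pure Nash equilibrium.
Player 1 against b1: payoffs 10, 8, 0 → best response A.
Player 1 against b2: payoffs 0, 8, 1 → best response B.
Player 1 against b3: payoffs 12, 2, 4 → best response A.
Player 1 against b4: payoffs 5, 7, 8 → best response C.
Player 2 against A: payoffs 10, 1, 0, 8 → best response b1.
Player 2 against B: payoffs 0, 10, 8, 6 → best response b2.
Player 2 against C: payoffs 0, 7, 10, 11 → best response b4.
Mutual best responses: (A, b1); (B, b2); (C, b4).

(A, b1); (B, b2); (C, b4)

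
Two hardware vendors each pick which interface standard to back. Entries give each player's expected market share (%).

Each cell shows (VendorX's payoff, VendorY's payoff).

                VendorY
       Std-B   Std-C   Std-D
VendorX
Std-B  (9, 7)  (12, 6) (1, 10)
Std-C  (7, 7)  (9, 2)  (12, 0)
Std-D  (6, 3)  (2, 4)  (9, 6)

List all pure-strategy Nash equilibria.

(Std-B, Std-B): VendorY can switch to Std-D (7 → 10). Not NE.
(Std-B, Std-C): VendorY can switch to Std-B (6 → 7). Not NE.
(Std-B, Std-D): VendorX can switch to Std-C (1 → 12). Not NE.
(Std-C, Std-B): VendorX can switch to Std-B (7 → 9). Not NE.
(Std-C, Std-C): VendorX can switch to Std-B (9 → 12). Not NE.
(Std-C, Std-D): VendorY can switch to Std-B (0 → 7). Not NE.
(Std-D, Std-B): VendorX can switch to Std-B (6 → 9). Not NE.
(Std-D, Std-C): VendorX can switch to Std-B (2 → 12). Not NE.
(Std-D, Std-D): VendorX can switch to Std-C (9 → 12). Not NE.

There is no pure-strategy Nash equilibrium.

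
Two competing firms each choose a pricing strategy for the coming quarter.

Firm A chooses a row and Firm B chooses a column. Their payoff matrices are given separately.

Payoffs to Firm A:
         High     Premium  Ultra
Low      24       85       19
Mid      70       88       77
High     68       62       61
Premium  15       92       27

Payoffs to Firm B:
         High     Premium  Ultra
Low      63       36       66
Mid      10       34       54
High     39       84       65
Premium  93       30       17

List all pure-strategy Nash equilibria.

Pure NE: (Mid, Ultra)

For each player, find the best response to each opponent profile; mutual best responses are the pure NE.
Firm A against High: payoffs 24, 70, 68, 15 → best response Mid.
Firm A against Premium: payoffs 85, 88, 62, 92 → best response Premium.
Firm A against Ultra: payoffs 19, 77, 61, 27 → best response Mid.
Firm B against Low: payoffs 63, 36, 66 → best response Ultra.
Firm B against Mid: payoffs 10, 34, 54 → best response Ultra.
Firm B against High: payoffs 39, 84, 65 → best response Premium.
Firm B against Premium: payoffs 93, 30, 17 → best response High.
Mutual best responses: (Mid, Ultra).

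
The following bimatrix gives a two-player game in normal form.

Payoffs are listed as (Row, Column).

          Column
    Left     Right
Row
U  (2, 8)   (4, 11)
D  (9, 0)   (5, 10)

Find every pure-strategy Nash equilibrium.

Pure NE: (D, Right)

(U, Left): Row can switch to D (2 → 9). Not NE.
(U, Right): Row can switch to D (4 → 5). Not NE.
(D, Left): Column can switch to Right (0 → 10). Not NE.
(D, Right): Row gets 5, best alternative 4; Column gets 10, best alternative 0. No profitable deviation — NE.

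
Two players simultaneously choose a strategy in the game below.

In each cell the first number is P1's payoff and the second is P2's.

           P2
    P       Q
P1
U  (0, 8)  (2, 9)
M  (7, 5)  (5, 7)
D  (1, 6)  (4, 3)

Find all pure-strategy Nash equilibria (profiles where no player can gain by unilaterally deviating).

P1 against P: payoffs 0, 7, 1 → best response M.
P1 against Q: payoffs 2, 5, 4 → best response M.
P2 against U: payoffs 8, 9 → best response Q.
P2 against M: payoffs 5, 7 → best response Q.
P2 against D: payoffs 6, 3 → best response P.
Mutual best responses: (M, Q).

(M, Q)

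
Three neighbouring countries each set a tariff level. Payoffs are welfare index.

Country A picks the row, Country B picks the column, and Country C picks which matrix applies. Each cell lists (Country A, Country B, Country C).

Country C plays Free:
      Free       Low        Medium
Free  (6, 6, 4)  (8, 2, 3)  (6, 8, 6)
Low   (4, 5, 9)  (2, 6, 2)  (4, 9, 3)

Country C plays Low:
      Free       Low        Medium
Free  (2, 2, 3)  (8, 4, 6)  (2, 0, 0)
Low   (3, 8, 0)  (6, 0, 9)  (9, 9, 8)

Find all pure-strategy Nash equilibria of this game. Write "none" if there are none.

(Free, Free, Free): Country B can switch to Medium (6 → 8). Not NE.
(Free, Free, Low): Country A can switch to Low (2 → 3). Not NE.
(Free, Low, Free): Country B can switch to Free (2 → 6). Not NE.
(Free, Low, Low): Country A gets 8, best alternative 6; Country B gets 4, best alternative 2; Country C gets 6, best alternative 3. No profitable deviation — NE.
(Free, Medium, Free): Country A gets 6, best alternative 4; Country B gets 8, best alternative 6; Country C gets 6, best alternative 0. No profitable deviation — NE.
(Free, Medium, Low): Country A can switch to Low (2 → 9). Not NE.
(Low, Free, Free): Country A can switch to Free (4 → 6). Not NE.
(Low, Free, Low): Country B can switch to Medium (8 → 9). Not NE.
(Low, Low, Free): Country A can switch to Free (2 → 8). Not NE.
(Low, Low, Low): Country A can switch to Free (6 → 8). Not NE.
(Low, Medium, Free): Country A can switch to Free (4 → 6). Not NE.
(Low, Medium, Low): Country A gets 9, best alternative 2; Country B gets 9, best alternative 8; Country C gets 8, best alternative 3. No profitable deviation — NE.

Pure-strategy Nash equilibria: (Free, Low, Low), (Free, Medium, Free), (Low, Medium, Low)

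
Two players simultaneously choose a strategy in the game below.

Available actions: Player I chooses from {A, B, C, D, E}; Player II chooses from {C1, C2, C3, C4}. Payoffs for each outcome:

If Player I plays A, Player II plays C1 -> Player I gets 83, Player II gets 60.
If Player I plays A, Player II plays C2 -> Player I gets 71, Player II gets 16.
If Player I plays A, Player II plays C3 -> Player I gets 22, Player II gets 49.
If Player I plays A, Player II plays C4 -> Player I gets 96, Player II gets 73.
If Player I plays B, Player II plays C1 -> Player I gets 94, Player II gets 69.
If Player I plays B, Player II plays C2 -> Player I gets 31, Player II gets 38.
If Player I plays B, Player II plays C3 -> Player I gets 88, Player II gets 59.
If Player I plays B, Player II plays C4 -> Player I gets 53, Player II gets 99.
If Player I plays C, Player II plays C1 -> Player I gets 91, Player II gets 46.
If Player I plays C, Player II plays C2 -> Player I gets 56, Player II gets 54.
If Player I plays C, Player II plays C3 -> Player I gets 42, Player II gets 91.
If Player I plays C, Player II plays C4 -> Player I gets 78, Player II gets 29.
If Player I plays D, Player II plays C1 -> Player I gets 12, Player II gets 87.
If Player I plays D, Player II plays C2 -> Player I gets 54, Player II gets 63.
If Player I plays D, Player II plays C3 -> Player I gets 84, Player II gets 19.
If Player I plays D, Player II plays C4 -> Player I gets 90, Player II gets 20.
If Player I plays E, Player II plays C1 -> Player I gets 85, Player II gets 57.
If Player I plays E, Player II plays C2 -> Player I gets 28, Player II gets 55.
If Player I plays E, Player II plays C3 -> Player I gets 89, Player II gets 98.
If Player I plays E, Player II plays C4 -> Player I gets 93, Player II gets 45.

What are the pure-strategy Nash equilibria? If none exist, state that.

Mark each player's best response to every combination of opponents' strategies; a profile where every player is best-responding is a pure Nash equilibrium.
Player I against C1: payoffs 83, 94, 91, 12, 85 → best response B.
Player I against C2: payoffs 71, 31, 56, 54, 28 → best response A.
Player I against C3: payoffs 22, 88, 42, 84, 89 → best response E.
Player I against C4: payoffs 96, 53, 78, 90, 93 → best response A.
Player II against A: payoffs 60, 16, 49, 73 → best response C4.
Player II against B: payoffs 69, 38, 59, 99 → best response C4.
Player II against C: payoffs 46, 54, 91, 29 → best response C3.
Player II against D: payoffs 87, 63, 19, 20 → best response C1.
Player II against E: payoffs 57, 55, 98, 45 → best response C3.
Mutual best responses: (A, C4); (E, C3).

The pure Nash equilibria are (A, C4), (E, C3).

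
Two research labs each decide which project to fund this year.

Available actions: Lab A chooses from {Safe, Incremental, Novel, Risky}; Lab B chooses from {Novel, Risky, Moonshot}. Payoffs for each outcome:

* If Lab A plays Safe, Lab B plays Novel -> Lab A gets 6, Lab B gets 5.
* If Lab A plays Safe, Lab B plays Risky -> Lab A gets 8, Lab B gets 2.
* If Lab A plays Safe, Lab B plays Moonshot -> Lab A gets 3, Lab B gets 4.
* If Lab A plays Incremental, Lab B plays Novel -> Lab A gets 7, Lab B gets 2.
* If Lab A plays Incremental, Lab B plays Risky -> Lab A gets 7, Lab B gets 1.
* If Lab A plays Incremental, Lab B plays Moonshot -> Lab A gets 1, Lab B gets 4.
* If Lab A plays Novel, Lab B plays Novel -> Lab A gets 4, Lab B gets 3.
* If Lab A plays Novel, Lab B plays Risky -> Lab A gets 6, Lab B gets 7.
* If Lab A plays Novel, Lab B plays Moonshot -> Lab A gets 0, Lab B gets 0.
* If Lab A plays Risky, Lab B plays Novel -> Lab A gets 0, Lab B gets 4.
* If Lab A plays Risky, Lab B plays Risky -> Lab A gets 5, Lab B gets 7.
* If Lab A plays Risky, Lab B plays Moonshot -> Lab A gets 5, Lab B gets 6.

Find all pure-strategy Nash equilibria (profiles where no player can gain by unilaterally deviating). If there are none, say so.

Lab A against Novel: payoffs 6, 7, 4, 0 → best response Incremental.
Lab A against Risky: payoffs 8, 7, 6, 5 → best response Safe.
Lab A against Moonshot: payoffs 3, 1, 0, 5 → best response Risky.
Lab B against Safe: payoffs 5, 2, 4 → best response Novel.
Lab B against Incremental: payoffs 2, 1, 4 → best response Moonshot.
Lab B against Novel: payoffs 3, 7, 0 → best response Risky.
Lab B against Risky: payoffs 4, 7, 6 → best response Risky.
No profile is a mutual best response for all players.

none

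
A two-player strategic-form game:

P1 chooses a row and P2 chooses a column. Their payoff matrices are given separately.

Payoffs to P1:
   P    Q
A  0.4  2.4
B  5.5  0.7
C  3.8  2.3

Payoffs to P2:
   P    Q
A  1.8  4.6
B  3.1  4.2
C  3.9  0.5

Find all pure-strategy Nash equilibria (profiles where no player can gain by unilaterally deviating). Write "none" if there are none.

The unique pure-strategy Nash equilibrium is (A, Q).

For each player, find the best response to each opponent profile; mutual best responses are the pure NE.
P1 against P: payoffs 0.4, 5.5, 3.8 → best response B.
P1 against Q: payoffs 2.4, 0.7, 2.3 → best response A.
P2 against A: payoffs 1.8, 4.6 → best response Q.
P2 against B: payoffs 3.1, 4.2 → best response Q.
P2 against C: payoffs 3.9, 0.5 → best response P.
Mutual best responses: (A, Q).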